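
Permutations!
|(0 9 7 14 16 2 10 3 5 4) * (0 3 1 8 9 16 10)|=6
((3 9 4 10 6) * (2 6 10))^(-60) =((10)(2 6 3 9 4))^(-60) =(10)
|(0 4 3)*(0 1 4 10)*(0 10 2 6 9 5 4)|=8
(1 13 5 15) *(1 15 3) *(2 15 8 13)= (1 2 15 8 13 5 3)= [0, 2, 15, 1, 4, 3, 6, 7, 13, 9, 10, 11, 12, 5, 14, 8]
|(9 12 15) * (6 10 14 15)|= |(6 10 14 15 9 12)|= 6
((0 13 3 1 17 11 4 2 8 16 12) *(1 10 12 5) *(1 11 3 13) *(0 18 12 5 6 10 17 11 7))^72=((0 1 11 4 2 8 16 6 10 5 7)(3 17)(12 18))^72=(18)(0 16 1 6 11 10 4 5 2 7 8)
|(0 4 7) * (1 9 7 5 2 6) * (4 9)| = |(0 9 7)(1 4 5 2 6)| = 15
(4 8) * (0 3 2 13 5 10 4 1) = (0 3 2 13 5 10 4 8 1) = [3, 0, 13, 2, 8, 10, 6, 7, 1, 9, 4, 11, 12, 5]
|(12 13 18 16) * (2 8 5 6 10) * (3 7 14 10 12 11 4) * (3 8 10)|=|(2 10)(3 7 14)(4 8 5 6 12 13 18 16 11)|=18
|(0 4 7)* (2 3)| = |(0 4 7)(2 3)| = 6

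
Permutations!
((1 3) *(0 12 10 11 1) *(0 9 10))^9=(0 12)(1 11 10 9 3)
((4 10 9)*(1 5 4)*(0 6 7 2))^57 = (0 6 7 2)(1 4 9 5 10)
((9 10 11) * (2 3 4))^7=((2 3 4)(9 10 11))^7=(2 3 4)(9 10 11)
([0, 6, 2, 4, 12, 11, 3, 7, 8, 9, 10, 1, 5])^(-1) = (1 11 5 12 4 3 6)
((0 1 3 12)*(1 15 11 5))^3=(0 5 12 11 3 15 1)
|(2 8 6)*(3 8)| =4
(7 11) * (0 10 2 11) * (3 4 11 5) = (0 10 2 5 3 4 11 7) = [10, 1, 5, 4, 11, 3, 6, 0, 8, 9, 2, 7]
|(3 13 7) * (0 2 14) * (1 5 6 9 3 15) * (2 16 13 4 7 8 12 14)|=|(0 16 13 8 12 14)(1 5 6 9 3 4 7 15)|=24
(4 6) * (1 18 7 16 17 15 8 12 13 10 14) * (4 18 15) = [0, 15, 2, 3, 6, 5, 18, 16, 12, 9, 14, 11, 13, 10, 1, 8, 17, 4, 7] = (1 15 8 12 13 10 14)(4 6 18 7 16 17)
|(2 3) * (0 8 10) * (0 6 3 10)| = |(0 8)(2 10 6 3)| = 4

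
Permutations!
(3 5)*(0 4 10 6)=[4, 1, 2, 5, 10, 3, 0, 7, 8, 9, 6]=(0 4 10 6)(3 5)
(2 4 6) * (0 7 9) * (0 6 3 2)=(0 7 9 6)(2 4 3)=[7, 1, 4, 2, 3, 5, 0, 9, 8, 6]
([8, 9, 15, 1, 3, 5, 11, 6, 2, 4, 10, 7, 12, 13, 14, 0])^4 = [0, 1, 2, 3, 4, 5, 11, 6, 8, 9, 10, 7, 12, 13, 14, 15]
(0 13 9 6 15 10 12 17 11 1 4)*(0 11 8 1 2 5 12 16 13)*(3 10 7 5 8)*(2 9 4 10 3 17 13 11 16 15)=(17)(1 10 15 7 5 12 13 4 16 11 9 6 2 8)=[0, 10, 8, 3, 16, 12, 2, 5, 1, 6, 15, 9, 13, 4, 14, 7, 11, 17]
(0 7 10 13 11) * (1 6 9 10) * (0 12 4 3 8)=(0 7 1 6 9 10 13 11 12 4 3 8)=[7, 6, 2, 8, 3, 5, 9, 1, 0, 10, 13, 12, 4, 11]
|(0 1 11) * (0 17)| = |(0 1 11 17)| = 4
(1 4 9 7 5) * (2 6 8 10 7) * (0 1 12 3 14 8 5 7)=(0 1 4 9 2 6 5 12 3 14 8 10)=[1, 4, 6, 14, 9, 12, 5, 7, 10, 2, 0, 11, 3, 13, 8]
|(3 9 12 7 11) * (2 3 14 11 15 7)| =|(2 3 9 12)(7 15)(11 14)| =4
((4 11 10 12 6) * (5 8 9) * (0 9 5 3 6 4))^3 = ((0 9 3 6)(4 11 10 12)(5 8))^3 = (0 6 3 9)(4 12 10 11)(5 8)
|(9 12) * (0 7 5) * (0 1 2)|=10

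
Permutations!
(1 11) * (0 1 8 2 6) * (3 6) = [1, 11, 3, 6, 4, 5, 0, 7, 2, 9, 10, 8] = (0 1 11 8 2 3 6)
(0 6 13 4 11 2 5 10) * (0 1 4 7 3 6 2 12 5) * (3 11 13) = (0 2)(1 4 13 7 11 12 5 10)(3 6) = [2, 4, 0, 6, 13, 10, 3, 11, 8, 9, 1, 12, 5, 7]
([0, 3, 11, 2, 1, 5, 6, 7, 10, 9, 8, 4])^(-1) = (1 4 11 2 3)(8 10)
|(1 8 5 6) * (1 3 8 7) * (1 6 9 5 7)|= 4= |(3 8 7 6)(5 9)|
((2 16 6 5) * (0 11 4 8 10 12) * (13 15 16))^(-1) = (0 12 10 8 4 11)(2 5 6 16 15 13)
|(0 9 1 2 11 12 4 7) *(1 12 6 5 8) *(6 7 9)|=24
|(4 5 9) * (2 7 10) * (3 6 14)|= |(2 7 10)(3 6 14)(4 5 9)|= 3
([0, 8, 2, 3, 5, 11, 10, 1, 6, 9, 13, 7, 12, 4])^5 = [0, 4, 2, 3, 8, 6, 11, 13, 5, 9, 7, 10, 12, 1]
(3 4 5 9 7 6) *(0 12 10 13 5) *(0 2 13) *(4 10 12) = (0 4 2 13 5 9 7 6 3 10) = [4, 1, 13, 10, 2, 9, 3, 6, 8, 7, 0, 11, 12, 5]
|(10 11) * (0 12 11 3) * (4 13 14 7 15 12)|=|(0 4 13 14 7 15 12 11 10 3)|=10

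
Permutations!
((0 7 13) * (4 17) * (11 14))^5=((0 7 13)(4 17)(11 14))^5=(0 13 7)(4 17)(11 14)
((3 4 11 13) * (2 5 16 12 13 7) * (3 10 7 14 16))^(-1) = ((2 5 3 4 11 14 16 12 13 10 7))^(-1) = (2 7 10 13 12 16 14 11 4 3 5)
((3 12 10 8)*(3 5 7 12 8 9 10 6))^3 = (3 7)(5 6)(8 12)(9 10)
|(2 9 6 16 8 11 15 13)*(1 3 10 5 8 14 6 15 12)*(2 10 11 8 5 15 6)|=|(1 3 11 12)(2 9 6 16 14)(10 15 13)|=60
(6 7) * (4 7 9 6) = (4 7)(6 9) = [0, 1, 2, 3, 7, 5, 9, 4, 8, 6]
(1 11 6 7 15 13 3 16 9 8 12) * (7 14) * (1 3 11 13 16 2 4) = [0, 13, 4, 2, 1, 5, 14, 15, 12, 8, 10, 6, 3, 11, 7, 16, 9] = (1 13 11 6 14 7 15 16 9 8 12 3 2 4)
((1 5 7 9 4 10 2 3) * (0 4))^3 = (0 2 5)(1 9 10)(3 7 4)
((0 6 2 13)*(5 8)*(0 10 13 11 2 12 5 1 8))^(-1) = ((0 6 12 5)(1 8)(2 11)(10 13))^(-1) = (0 5 12 6)(1 8)(2 11)(10 13)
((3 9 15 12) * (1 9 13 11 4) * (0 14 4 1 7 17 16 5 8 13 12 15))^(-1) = (0 9 1 11 13 8 5 16 17 7 4 14)(3 12)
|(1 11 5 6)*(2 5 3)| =|(1 11 3 2 5 6)| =6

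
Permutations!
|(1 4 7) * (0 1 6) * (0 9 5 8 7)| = 15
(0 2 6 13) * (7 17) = [2, 1, 6, 3, 4, 5, 13, 17, 8, 9, 10, 11, 12, 0, 14, 15, 16, 7] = (0 2 6 13)(7 17)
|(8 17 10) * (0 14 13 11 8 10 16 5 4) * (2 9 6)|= 9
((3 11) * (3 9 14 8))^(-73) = ((3 11 9 14 8))^(-73) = (3 9 8 11 14)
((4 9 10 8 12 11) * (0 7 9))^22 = ((0 7 9 10 8 12 11 4))^22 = (0 11 8 9)(4 12 10 7)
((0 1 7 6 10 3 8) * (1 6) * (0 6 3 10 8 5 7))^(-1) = ((10)(0 3 5 7 1)(6 8))^(-1) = (10)(0 1 7 5 3)(6 8)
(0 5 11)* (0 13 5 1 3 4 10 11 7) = (0 1 3 4 10 11 13 5 7) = [1, 3, 2, 4, 10, 7, 6, 0, 8, 9, 11, 13, 12, 5]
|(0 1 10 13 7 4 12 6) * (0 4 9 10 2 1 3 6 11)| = 12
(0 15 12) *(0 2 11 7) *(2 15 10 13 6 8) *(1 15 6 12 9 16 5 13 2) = (0 10 2 11 7)(1 15 9 16 5 13 12 6 8) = [10, 15, 11, 3, 4, 13, 8, 0, 1, 16, 2, 7, 6, 12, 14, 9, 5]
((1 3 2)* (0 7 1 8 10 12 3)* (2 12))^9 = (3 12)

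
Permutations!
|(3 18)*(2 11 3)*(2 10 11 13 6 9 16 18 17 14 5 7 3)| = |(2 13 6 9 16 18 10 11)(3 17 14 5 7)| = 40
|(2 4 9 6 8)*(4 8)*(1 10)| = 6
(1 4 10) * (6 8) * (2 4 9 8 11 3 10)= [0, 9, 4, 10, 2, 5, 11, 7, 6, 8, 1, 3]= (1 9 8 6 11 3 10)(2 4)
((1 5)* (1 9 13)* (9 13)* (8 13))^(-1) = ((1 5 8 13))^(-1) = (1 13 8 5)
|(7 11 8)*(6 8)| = 4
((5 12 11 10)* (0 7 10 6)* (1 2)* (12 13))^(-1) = ((0 7 10 5 13 12 11 6)(1 2))^(-1) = (0 6 11 12 13 5 10 7)(1 2)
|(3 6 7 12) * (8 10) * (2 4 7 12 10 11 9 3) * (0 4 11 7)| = 6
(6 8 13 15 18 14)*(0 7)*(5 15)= (0 7)(5 15 18 14 6 8 13)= [7, 1, 2, 3, 4, 15, 8, 0, 13, 9, 10, 11, 12, 5, 6, 18, 16, 17, 14]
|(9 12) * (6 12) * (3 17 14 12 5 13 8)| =|(3 17 14 12 9 6 5 13 8)| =9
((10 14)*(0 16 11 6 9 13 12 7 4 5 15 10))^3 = (0 6 12 5 14 11 13 4 10 16 9 7 15)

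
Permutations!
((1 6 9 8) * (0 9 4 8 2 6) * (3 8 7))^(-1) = ((0 9 2 6 4 7 3 8 1))^(-1) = (0 1 8 3 7 4 6 2 9)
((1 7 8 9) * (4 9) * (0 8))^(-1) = (0 7 1 9 4 8)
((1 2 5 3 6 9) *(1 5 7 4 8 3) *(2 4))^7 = ((1 4 8 3 6 9 5)(2 7))^7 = (9)(2 7)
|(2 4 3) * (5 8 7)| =3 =|(2 4 3)(5 8 7)|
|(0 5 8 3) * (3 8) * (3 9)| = |(0 5 9 3)| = 4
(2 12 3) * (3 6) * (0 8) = (0 8)(2 12 6 3) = [8, 1, 12, 2, 4, 5, 3, 7, 0, 9, 10, 11, 6]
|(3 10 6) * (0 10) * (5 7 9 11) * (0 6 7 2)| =14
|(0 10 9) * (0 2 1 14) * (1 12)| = 7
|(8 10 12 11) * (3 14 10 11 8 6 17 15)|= 9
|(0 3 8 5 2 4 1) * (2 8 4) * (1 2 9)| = 6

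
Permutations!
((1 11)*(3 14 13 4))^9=((1 11)(3 14 13 4))^9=(1 11)(3 14 13 4)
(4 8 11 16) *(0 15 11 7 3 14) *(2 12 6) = (0 15 11 16 4 8 7 3 14)(2 12 6) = [15, 1, 12, 14, 8, 5, 2, 3, 7, 9, 10, 16, 6, 13, 0, 11, 4]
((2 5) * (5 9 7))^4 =(9)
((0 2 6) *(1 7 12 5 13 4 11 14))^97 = (0 2 6)(1 7 12 5 13 4 11 14)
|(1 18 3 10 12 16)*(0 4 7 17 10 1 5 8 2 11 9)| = 12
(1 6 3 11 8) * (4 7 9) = (1 6 3 11 8)(4 7 9) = [0, 6, 2, 11, 7, 5, 3, 9, 1, 4, 10, 8]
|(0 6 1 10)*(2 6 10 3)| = |(0 10)(1 3 2 6)| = 4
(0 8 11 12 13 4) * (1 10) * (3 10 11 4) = (0 8 4)(1 11 12 13 3 10) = [8, 11, 2, 10, 0, 5, 6, 7, 4, 9, 1, 12, 13, 3]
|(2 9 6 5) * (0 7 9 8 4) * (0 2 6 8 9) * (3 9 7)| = 14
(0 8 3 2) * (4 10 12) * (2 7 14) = (0 8 3 7 14 2)(4 10 12) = [8, 1, 0, 7, 10, 5, 6, 14, 3, 9, 12, 11, 4, 13, 2]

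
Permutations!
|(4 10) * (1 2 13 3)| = 4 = |(1 2 13 3)(4 10)|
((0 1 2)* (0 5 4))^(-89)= ((0 1 2 5 4))^(-89)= (0 1 2 5 4)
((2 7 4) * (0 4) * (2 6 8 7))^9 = ((0 4 6 8 7))^9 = (0 7 8 6 4)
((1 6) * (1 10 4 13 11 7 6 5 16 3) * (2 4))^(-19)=((1 5 16 3)(2 4 13 11 7 6 10))^(-19)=(1 5 16 3)(2 13 7 10 4 11 6)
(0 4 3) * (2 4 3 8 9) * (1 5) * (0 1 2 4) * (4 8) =(0 3 1 5 2)(8 9) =[3, 5, 0, 1, 4, 2, 6, 7, 9, 8]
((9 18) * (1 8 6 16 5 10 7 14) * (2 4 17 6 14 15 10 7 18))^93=(2 5 9 16 18 6 10 17 15 4 7)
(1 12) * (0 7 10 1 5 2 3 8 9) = (0 7 10 1 12 5 2 3 8 9) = [7, 12, 3, 8, 4, 2, 6, 10, 9, 0, 1, 11, 5]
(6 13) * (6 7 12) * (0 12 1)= (0 12 6 13 7 1)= [12, 0, 2, 3, 4, 5, 13, 1, 8, 9, 10, 11, 6, 7]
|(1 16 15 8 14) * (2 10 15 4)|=|(1 16 4 2 10 15 8 14)|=8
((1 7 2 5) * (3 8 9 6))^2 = (1 2)(3 9)(5 7)(6 8)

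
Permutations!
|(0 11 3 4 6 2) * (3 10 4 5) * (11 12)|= |(0 12 11 10 4 6 2)(3 5)|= 14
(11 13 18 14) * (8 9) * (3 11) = (3 11 13 18 14)(8 9) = [0, 1, 2, 11, 4, 5, 6, 7, 9, 8, 10, 13, 12, 18, 3, 15, 16, 17, 14]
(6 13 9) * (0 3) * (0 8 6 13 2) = (0 3 8 6 2)(9 13) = [3, 1, 0, 8, 4, 5, 2, 7, 6, 13, 10, 11, 12, 9]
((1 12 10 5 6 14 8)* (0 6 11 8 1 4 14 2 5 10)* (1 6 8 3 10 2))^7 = ((0 8 4 14 6 1 12)(2 5 11 3 10))^7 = (14)(2 11 10 5 3)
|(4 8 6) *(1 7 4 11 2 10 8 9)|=|(1 7 4 9)(2 10 8 6 11)|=20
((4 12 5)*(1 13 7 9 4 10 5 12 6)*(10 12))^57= ((1 13 7 9 4 6)(5 12 10))^57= (1 9)(4 13)(6 7)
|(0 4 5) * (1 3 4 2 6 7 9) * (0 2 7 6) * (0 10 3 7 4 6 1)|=10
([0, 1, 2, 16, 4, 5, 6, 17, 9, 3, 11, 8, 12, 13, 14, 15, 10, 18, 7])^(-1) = [0, 1, 2, 9, 4, 5, 6, 18, 11, 8, 16, 10, 12, 13, 14, 15, 3, 7, 17]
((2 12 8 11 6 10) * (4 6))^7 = (12)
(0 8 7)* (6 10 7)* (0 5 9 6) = (0 8)(5 9 6 10 7) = [8, 1, 2, 3, 4, 9, 10, 5, 0, 6, 7]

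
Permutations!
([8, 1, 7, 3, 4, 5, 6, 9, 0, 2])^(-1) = [8, 1, 9, 3, 4, 5, 6, 2, 0, 7]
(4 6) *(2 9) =(2 9)(4 6) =[0, 1, 9, 3, 6, 5, 4, 7, 8, 2]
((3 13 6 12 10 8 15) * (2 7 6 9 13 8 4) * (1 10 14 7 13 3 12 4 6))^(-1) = ((1 10 6 4 2 13 9 3 8 15 12 14 7))^(-1) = (1 7 14 12 15 8 3 9 13 2 4 6 10)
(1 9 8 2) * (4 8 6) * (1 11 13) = (1 9 6 4 8 2 11 13) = [0, 9, 11, 3, 8, 5, 4, 7, 2, 6, 10, 13, 12, 1]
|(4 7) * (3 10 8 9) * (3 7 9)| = 3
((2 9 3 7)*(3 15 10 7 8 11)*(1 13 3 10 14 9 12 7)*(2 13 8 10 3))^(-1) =((1 8 11 3 10)(2 12 7 13)(9 15 14))^(-1) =(1 10 3 11 8)(2 13 7 12)(9 14 15)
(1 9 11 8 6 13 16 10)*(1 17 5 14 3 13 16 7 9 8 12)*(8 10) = [0, 10, 2, 13, 4, 14, 16, 9, 6, 11, 17, 12, 1, 7, 3, 15, 8, 5] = (1 10 17 5 14 3 13 7 9 11 12)(6 16 8)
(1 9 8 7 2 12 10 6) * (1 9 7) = (1 7 2 12 10 6 9 8) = [0, 7, 12, 3, 4, 5, 9, 2, 1, 8, 6, 11, 10]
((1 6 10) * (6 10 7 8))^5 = (1 10)(6 8 7)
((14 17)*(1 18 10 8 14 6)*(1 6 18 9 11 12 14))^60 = (1 18 12)(8 17 11)(9 10 14)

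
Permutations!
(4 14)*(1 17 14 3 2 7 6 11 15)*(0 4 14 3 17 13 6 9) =[4, 13, 7, 2, 17, 5, 11, 9, 8, 0, 10, 15, 12, 6, 14, 1, 16, 3] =(0 4 17 3 2 7 9)(1 13 6 11 15)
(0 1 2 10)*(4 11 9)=(0 1 2 10)(4 11 9)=[1, 2, 10, 3, 11, 5, 6, 7, 8, 4, 0, 9]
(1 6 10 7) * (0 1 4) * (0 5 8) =[1, 6, 2, 3, 5, 8, 10, 4, 0, 9, 7] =(0 1 6 10 7 4 5 8)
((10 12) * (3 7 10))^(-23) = (3 7 10 12)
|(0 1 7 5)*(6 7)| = |(0 1 6 7 5)| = 5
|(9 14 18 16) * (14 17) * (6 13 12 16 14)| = |(6 13 12 16 9 17)(14 18)| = 6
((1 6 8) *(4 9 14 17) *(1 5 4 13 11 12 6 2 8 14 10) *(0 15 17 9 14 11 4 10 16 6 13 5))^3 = (0 5 2 15 10 8 17 1)(4 16 12 14 6 13 9 11)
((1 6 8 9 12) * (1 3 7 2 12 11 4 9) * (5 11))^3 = ((1 6 8)(2 12 3 7)(4 9 5 11))^3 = (2 7 3 12)(4 11 5 9)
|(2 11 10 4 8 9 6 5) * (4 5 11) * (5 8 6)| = 8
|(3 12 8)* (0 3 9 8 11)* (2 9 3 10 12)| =4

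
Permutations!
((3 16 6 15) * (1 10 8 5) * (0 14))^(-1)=(0 14)(1 5 8 10)(3 15 6 16)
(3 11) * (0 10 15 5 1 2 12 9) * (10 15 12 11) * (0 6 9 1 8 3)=(0 15 5 8 3 10 12 1 2 11)(6 9)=[15, 2, 11, 10, 4, 8, 9, 7, 3, 6, 12, 0, 1, 13, 14, 5]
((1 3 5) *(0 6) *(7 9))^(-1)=((0 6)(1 3 5)(7 9))^(-1)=(0 6)(1 5 3)(7 9)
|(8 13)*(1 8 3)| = 4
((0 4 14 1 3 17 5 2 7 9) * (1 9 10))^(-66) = ((0 4 14 9)(1 3 17 5 2 7 10))^(-66) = (0 14)(1 2 3 7 17 10 5)(4 9)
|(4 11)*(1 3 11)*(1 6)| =5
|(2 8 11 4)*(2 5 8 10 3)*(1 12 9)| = 12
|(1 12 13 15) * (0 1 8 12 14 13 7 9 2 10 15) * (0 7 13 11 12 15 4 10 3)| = 10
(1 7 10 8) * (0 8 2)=(0 8 1 7 10 2)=[8, 7, 0, 3, 4, 5, 6, 10, 1, 9, 2]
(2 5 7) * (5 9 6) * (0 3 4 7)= (0 3 4 7 2 9 6 5)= [3, 1, 9, 4, 7, 0, 5, 2, 8, 6]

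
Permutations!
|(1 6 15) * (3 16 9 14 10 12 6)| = 9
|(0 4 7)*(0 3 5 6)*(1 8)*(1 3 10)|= |(0 4 7 10 1 8 3 5 6)|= 9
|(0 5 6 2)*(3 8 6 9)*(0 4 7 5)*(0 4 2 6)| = 7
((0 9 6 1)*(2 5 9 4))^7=(9)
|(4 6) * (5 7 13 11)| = 4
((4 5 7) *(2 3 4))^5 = ((2 3 4 5 7))^5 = (7)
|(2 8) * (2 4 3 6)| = |(2 8 4 3 6)| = 5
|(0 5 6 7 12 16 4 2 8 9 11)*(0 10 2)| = |(0 5 6 7 12 16 4)(2 8 9 11 10)| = 35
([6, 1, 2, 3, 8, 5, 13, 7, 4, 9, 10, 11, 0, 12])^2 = (0 13)(6 12)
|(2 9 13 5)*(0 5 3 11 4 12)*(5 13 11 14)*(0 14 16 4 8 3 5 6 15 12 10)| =44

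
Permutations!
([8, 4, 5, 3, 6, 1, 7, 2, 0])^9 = [8, 7, 4, 3, 2, 6, 5, 1, 0]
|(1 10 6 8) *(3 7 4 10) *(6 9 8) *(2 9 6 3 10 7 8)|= 10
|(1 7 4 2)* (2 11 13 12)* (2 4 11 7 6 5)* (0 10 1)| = |(0 10 1 6 5 2)(4 7 11 13 12)| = 30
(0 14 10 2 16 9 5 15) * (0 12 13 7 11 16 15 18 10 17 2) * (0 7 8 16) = (0 14 17 2 15 12 13 8 16 9 5 18 10 7 11) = [14, 1, 15, 3, 4, 18, 6, 11, 16, 5, 7, 0, 13, 8, 17, 12, 9, 2, 10]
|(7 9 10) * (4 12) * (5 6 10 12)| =|(4 5 6 10 7 9 12)| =7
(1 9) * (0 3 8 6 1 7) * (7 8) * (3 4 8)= (0 4 8 6 1 9 3 7)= [4, 9, 2, 7, 8, 5, 1, 0, 6, 3]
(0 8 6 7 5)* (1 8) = (0 1 8 6 7 5) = [1, 8, 2, 3, 4, 0, 7, 5, 6]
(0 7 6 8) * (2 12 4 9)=(0 7 6 8)(2 12 4 9)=[7, 1, 12, 3, 9, 5, 8, 6, 0, 2, 10, 11, 4]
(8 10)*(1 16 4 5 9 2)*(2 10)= [0, 16, 1, 3, 5, 9, 6, 7, 2, 10, 8, 11, 12, 13, 14, 15, 4]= (1 16 4 5 9 10 8 2)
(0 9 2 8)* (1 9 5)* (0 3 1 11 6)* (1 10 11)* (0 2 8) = [5, 9, 0, 10, 4, 1, 2, 7, 3, 8, 11, 6] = (0 5 1 9 8 3 10 11 6 2)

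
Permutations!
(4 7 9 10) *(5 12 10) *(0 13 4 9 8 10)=(0 13 4 7 8 10 9 5 12)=[13, 1, 2, 3, 7, 12, 6, 8, 10, 5, 9, 11, 0, 4]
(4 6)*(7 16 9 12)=[0, 1, 2, 3, 6, 5, 4, 16, 8, 12, 10, 11, 7, 13, 14, 15, 9]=(4 6)(7 16 9 12)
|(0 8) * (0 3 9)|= |(0 8 3 9)|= 4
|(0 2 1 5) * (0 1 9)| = |(0 2 9)(1 5)| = 6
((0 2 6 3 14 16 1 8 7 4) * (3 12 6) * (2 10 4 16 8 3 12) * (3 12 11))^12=((0 10 4)(1 12 6 2 11 3 14 8 7 16))^12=(1 6 11 14 7)(2 3 8 16 12)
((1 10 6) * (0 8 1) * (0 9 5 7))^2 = (0 1 6 5)(7 8 10 9) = ((0 8 1 10 6 9 5 7))^2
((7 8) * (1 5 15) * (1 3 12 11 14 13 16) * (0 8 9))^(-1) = (0 9 7 8)(1 16 13 14 11 12 3 15 5)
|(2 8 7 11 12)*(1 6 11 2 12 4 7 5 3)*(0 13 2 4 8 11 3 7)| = 24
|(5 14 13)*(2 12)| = |(2 12)(5 14 13)| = 6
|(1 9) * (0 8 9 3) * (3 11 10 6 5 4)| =|(0 8 9 1 11 10 6 5 4 3)| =10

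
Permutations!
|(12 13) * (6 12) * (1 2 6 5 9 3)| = |(1 2 6 12 13 5 9 3)| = 8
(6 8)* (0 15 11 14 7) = (0 15 11 14 7)(6 8) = [15, 1, 2, 3, 4, 5, 8, 0, 6, 9, 10, 14, 12, 13, 7, 11]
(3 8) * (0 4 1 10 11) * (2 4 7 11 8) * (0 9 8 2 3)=(0 7 11 9 8)(1 10 2 4)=[7, 10, 4, 3, 1, 5, 6, 11, 0, 8, 2, 9]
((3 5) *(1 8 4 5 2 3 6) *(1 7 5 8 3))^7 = (1 3 2)(4 8)(5 6 7)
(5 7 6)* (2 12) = [0, 1, 12, 3, 4, 7, 5, 6, 8, 9, 10, 11, 2] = (2 12)(5 7 6)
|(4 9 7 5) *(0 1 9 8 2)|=|(0 1 9 7 5 4 8 2)|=8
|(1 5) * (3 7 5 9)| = |(1 9 3 7 5)| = 5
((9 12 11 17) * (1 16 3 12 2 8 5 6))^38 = (1 17 6 11 5 12 8 3 2 16 9)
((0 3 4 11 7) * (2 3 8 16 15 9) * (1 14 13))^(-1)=((0 8 16 15 9 2 3 4 11 7)(1 14 13))^(-1)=(0 7 11 4 3 2 9 15 16 8)(1 13 14)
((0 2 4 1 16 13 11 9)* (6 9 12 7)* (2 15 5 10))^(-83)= (0 15 5 10 2 4 1 16 13 11 12 7 6 9)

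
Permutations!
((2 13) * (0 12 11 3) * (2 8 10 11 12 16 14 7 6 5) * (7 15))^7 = ((0 16 14 15 7 6 5 2 13 8 10 11 3))^7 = (0 2 16 13 14 8 15 10 7 11 6 3 5)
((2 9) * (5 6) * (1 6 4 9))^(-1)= (1 2 9 4 5 6)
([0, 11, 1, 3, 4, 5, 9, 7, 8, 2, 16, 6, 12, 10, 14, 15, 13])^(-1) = (1 2 9 6 11)(10 13 16)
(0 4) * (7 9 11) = [4, 1, 2, 3, 0, 5, 6, 9, 8, 11, 10, 7] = (0 4)(7 9 11)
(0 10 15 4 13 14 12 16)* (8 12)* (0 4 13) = (0 10 15 13 14 8 12 16 4) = [10, 1, 2, 3, 0, 5, 6, 7, 12, 9, 15, 11, 16, 14, 8, 13, 4]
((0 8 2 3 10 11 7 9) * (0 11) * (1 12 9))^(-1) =((0 8 2 3 10)(1 12 9 11 7))^(-1) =(0 10 3 2 8)(1 7 11 9 12)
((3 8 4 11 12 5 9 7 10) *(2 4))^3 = (2 12 7 8 11 9 3 4 5 10)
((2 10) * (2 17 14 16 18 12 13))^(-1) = ((2 10 17 14 16 18 12 13))^(-1) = (2 13 12 18 16 14 17 10)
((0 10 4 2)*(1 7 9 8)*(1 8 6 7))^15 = (0 2 4 10) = ((0 10 4 2)(6 7 9))^15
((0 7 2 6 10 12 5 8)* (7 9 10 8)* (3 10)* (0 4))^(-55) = (12)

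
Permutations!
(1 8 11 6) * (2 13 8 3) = [0, 3, 13, 2, 4, 5, 1, 7, 11, 9, 10, 6, 12, 8] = (1 3 2 13 8 11 6)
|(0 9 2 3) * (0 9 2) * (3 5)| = |(0 2 5 3 9)| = 5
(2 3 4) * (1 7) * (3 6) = (1 7)(2 6 3 4) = [0, 7, 6, 4, 2, 5, 3, 1]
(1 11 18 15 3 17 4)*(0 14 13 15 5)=(0 14 13 15 3 17 4 1 11 18 5)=[14, 11, 2, 17, 1, 0, 6, 7, 8, 9, 10, 18, 12, 15, 13, 3, 16, 4, 5]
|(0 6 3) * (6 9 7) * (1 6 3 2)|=|(0 9 7 3)(1 6 2)|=12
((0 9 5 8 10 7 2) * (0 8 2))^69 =(0 7 10 8 2 5 9)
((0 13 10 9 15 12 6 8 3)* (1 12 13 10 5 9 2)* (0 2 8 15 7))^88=((0 10 8 3 2 1 12 6 15 13 5 9 7))^88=(0 5 6 2 10 9 15 1 8 7 13 12 3)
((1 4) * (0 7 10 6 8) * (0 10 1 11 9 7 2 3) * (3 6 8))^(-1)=(0 3 6 2)(1 7 9 11 4)(8 10)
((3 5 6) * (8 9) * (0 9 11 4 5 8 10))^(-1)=(0 10 9)(3 6 5 4 11 8)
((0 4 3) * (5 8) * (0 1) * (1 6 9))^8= (0 3 9)(1 4 6)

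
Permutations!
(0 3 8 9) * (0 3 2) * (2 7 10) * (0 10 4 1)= [7, 0, 10, 8, 1, 5, 6, 4, 9, 3, 2]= (0 7 4 1)(2 10)(3 8 9)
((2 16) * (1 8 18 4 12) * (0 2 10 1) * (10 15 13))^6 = (0 1 2 8 16 18 15 4 13 12 10)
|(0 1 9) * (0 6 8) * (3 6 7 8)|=|(0 1 9 7 8)(3 6)|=10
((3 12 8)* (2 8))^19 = (2 12 3 8) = ((2 8 3 12))^19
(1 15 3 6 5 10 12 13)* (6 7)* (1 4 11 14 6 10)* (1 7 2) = (1 15 3 2)(4 11 14 6 5 7 10 12 13) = [0, 15, 1, 2, 11, 7, 5, 10, 8, 9, 12, 14, 13, 4, 6, 3]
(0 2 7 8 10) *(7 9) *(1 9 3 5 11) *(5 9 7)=(0 2 3 9 5 11 1 7 8 10)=[2, 7, 3, 9, 4, 11, 6, 8, 10, 5, 0, 1]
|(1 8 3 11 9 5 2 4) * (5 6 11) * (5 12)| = |(1 8 3 12 5 2 4)(6 11 9)| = 21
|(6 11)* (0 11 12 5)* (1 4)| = |(0 11 6 12 5)(1 4)| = 10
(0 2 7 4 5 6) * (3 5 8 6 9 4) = (0 2 7 3 5 9 4 8 6) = [2, 1, 7, 5, 8, 9, 0, 3, 6, 4]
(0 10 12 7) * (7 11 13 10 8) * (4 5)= [8, 1, 2, 3, 5, 4, 6, 0, 7, 9, 12, 13, 11, 10]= (0 8 7)(4 5)(10 12 11 13)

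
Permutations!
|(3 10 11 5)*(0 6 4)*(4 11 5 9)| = 15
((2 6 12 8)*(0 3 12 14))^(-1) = ((0 3 12 8 2 6 14))^(-1) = (0 14 6 2 8 12 3)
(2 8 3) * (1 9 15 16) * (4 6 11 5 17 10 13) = (1 9 15 16)(2 8 3)(4 6 11 5 17 10 13) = [0, 9, 8, 2, 6, 17, 11, 7, 3, 15, 13, 5, 12, 4, 14, 16, 1, 10]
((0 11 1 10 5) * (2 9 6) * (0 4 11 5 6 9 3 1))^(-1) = (0 11 4 5)(1 3 2 6 10)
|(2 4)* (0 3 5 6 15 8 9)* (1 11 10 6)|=10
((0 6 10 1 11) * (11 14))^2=(0 10 14)(1 11 6)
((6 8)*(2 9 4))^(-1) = (2 4 9)(6 8)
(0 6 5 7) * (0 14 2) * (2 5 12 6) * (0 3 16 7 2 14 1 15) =(0 14 5 2 3 16 7 1 15)(6 12) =[14, 15, 3, 16, 4, 2, 12, 1, 8, 9, 10, 11, 6, 13, 5, 0, 7]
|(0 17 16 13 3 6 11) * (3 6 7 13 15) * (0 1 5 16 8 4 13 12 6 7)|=14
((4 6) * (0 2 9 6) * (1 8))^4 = (0 4 6 9 2)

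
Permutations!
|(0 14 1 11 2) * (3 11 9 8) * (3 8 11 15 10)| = 6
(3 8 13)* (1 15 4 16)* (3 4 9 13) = [0, 15, 2, 8, 16, 5, 6, 7, 3, 13, 10, 11, 12, 4, 14, 9, 1] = (1 15 9 13 4 16)(3 8)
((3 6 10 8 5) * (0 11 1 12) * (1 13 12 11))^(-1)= (0 12 13 11 1)(3 5 8 10 6)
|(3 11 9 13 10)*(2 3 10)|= 5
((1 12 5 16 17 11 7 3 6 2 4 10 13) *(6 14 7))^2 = (1 5 17 6 4 13 12 16 11 2 10)(3 7 14)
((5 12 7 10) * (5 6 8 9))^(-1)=(5 9 8 6 10 7 12)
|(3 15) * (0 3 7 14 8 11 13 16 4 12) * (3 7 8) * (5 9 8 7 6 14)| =|(0 6 14 3 15 7 5 9 8 11 13 16 4 12)| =14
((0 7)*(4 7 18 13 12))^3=((0 18 13 12 4 7))^3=(0 12)(4 18)(7 13)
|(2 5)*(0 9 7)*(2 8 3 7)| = 7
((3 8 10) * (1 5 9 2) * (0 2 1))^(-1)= (0 2)(1 9 5)(3 10 8)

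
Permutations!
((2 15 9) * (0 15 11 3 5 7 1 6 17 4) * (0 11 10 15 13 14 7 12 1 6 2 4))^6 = (17)(1 11 10 5 9)(2 3 15 12 4)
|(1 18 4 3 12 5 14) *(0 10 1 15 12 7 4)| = 12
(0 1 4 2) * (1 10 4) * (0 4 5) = (0 10 5)(2 4) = [10, 1, 4, 3, 2, 0, 6, 7, 8, 9, 5]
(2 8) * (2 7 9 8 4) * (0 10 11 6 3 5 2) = (0 10 11 6 3 5 2 4)(7 9 8) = [10, 1, 4, 5, 0, 2, 3, 9, 7, 8, 11, 6]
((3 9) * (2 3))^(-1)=((2 3 9))^(-1)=(2 9 3)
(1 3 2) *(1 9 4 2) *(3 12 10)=[0, 12, 9, 1, 2, 5, 6, 7, 8, 4, 3, 11, 10]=(1 12 10 3)(2 9 4)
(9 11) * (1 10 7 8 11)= (1 10 7 8 11 9)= [0, 10, 2, 3, 4, 5, 6, 8, 11, 1, 7, 9]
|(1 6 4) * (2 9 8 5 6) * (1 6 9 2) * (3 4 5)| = 6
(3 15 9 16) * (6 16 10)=(3 15 9 10 6 16)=[0, 1, 2, 15, 4, 5, 16, 7, 8, 10, 6, 11, 12, 13, 14, 9, 3]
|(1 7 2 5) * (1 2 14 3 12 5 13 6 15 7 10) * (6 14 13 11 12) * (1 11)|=6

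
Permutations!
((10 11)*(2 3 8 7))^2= (11)(2 8)(3 7)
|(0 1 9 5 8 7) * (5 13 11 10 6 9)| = 5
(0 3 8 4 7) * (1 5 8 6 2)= [3, 5, 1, 6, 7, 8, 2, 0, 4]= (0 3 6 2 1 5 8 4 7)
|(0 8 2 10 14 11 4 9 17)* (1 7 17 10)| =|(0 8 2 1 7 17)(4 9 10 14 11)| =30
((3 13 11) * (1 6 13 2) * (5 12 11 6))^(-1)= (1 2 3 11 12 5)(6 13)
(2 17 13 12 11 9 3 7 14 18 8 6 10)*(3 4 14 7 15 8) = (2 17 13 12 11 9 4 14 18 3 15 8 6 10) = [0, 1, 17, 15, 14, 5, 10, 7, 6, 4, 2, 9, 11, 12, 18, 8, 16, 13, 3]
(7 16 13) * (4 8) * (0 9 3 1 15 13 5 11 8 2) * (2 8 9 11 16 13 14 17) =[11, 15, 0, 1, 8, 16, 6, 13, 4, 3, 10, 9, 12, 7, 17, 14, 5, 2] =(0 11 9 3 1 15 14 17 2)(4 8)(5 16)(7 13)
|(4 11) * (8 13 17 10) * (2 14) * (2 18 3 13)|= 8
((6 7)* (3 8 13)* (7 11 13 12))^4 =(3 6 8 11 12 13 7)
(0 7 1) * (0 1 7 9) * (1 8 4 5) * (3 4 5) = (0 9)(1 8 5)(3 4) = [9, 8, 2, 4, 3, 1, 6, 7, 5, 0]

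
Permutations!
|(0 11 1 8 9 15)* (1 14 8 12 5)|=6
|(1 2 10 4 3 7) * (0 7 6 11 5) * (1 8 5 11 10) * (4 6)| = |(11)(0 7 8 5)(1 2)(3 4)(6 10)| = 4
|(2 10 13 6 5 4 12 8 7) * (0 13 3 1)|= |(0 13 6 5 4 12 8 7 2 10 3 1)|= 12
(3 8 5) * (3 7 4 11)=(3 8 5 7 4 11)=[0, 1, 2, 8, 11, 7, 6, 4, 5, 9, 10, 3]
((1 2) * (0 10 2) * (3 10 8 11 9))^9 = (0 8 11 9 3 10 2 1)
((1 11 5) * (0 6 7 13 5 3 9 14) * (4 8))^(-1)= ((0 6 7 13 5 1 11 3 9 14)(4 8))^(-1)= (0 14 9 3 11 1 5 13 7 6)(4 8)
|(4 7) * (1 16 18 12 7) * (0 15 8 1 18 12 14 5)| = |(0 15 8 1 16 12 7 4 18 14 5)| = 11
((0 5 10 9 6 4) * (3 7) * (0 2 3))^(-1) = (0 7 3 2 4 6 9 10 5)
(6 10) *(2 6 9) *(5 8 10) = (2 6 5 8 10 9) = [0, 1, 6, 3, 4, 8, 5, 7, 10, 2, 9]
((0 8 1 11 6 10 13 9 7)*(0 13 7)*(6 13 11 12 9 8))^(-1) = ((0 6 10 7 11 13 8 1 12 9))^(-1) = (0 9 12 1 8 13 11 7 10 6)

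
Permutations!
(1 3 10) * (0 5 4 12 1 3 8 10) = (0 5 4 12 1 8 10 3) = [5, 8, 2, 0, 12, 4, 6, 7, 10, 9, 3, 11, 1]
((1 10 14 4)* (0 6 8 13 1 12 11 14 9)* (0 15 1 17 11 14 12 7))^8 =(0 4 12 17 8)(6 7 14 11 13)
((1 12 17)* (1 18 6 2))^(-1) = (1 2 6 18 17 12)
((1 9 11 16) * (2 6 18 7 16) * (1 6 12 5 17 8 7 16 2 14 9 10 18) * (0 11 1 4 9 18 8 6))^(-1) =((0 11 14 18 16)(1 10 8 7 2 12 5 17 6 4 9))^(-1) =(0 16 18 14 11)(1 9 4 6 17 5 12 2 7 8 10)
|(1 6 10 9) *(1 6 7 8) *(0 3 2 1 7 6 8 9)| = 6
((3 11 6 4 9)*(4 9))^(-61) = (3 9 6 11)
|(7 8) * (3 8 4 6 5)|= |(3 8 7 4 6 5)|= 6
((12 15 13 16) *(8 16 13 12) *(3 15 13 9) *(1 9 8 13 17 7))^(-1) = (1 7 17 12 15 3 9)(8 13 16)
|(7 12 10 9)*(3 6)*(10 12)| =6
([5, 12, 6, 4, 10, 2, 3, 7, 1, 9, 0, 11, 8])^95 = (0 3 5 4 2 10 6)(1 8 12)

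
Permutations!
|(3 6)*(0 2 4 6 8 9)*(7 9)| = |(0 2 4 6 3 8 7 9)| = 8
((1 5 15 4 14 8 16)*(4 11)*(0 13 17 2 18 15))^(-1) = (0 5 1 16 8 14 4 11 15 18 2 17 13)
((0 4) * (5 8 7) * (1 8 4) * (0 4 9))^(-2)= (0 5 8)(1 9 7)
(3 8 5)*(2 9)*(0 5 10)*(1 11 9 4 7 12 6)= (0 5 3 8 10)(1 11 9 2 4 7 12 6)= [5, 11, 4, 8, 7, 3, 1, 12, 10, 2, 0, 9, 6]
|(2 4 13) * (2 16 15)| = |(2 4 13 16 15)| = 5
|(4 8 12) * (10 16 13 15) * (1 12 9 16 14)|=|(1 12 4 8 9 16 13 15 10 14)|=10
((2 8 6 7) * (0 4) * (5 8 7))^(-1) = (0 4)(2 7)(5 6 8)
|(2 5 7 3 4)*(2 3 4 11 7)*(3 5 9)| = 7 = |(2 9 3 11 7 4 5)|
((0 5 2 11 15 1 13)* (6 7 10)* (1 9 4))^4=((0 5 2 11 15 9 4 1 13)(6 7 10))^4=(0 15 13 11 1 2 4 5 9)(6 7 10)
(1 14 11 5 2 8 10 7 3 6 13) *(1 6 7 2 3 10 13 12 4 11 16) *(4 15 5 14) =[0, 4, 8, 7, 11, 3, 12, 10, 13, 9, 2, 14, 15, 6, 16, 5, 1] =(1 4 11 14 16)(2 8 13 6 12 15 5 3 7 10)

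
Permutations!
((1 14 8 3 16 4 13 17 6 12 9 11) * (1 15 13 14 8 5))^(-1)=(1 5 14 4 16 3 8)(6 17 13 15 11 9 12)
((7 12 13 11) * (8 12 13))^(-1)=(7 11 13)(8 12)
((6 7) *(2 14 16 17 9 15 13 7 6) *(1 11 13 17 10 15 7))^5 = ((1 11 13)(2 14 16 10 15 17 9 7))^5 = (1 13 11)(2 17 16 7 15 14 9 10)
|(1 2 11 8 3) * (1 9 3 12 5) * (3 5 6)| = 9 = |(1 2 11 8 12 6 3 9 5)|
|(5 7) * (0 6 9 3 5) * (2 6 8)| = 8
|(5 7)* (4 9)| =|(4 9)(5 7)| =2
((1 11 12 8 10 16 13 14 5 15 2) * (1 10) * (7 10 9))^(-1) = ((1 11 12 8)(2 9 7 10 16 13 14 5 15))^(-1) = (1 8 12 11)(2 15 5 14 13 16 10 7 9)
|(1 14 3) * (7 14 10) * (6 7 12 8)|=8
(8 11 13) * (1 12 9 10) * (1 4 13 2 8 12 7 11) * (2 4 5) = (1 7 11 4 13 12 9 10 5 2 8) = [0, 7, 8, 3, 13, 2, 6, 11, 1, 10, 5, 4, 9, 12]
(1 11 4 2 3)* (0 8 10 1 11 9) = (0 8 10 1 9)(2 3 11 4) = [8, 9, 3, 11, 2, 5, 6, 7, 10, 0, 1, 4]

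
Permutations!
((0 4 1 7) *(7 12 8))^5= (0 7 8 12 1 4)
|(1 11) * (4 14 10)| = |(1 11)(4 14 10)| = 6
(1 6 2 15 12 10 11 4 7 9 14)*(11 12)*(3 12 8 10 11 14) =[0, 6, 15, 12, 7, 5, 2, 9, 10, 3, 8, 4, 11, 13, 1, 14] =(1 6 2 15 14)(3 12 11 4 7 9)(8 10)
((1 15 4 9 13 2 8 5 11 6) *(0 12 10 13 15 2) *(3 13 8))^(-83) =(0 11 13 5 3 8 2 10 1 12 6)(4 9 15)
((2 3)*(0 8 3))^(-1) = (0 2 3 8)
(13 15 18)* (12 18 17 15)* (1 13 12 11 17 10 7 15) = [0, 13, 2, 3, 4, 5, 6, 15, 8, 9, 7, 17, 18, 11, 14, 10, 16, 1, 12] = (1 13 11 17)(7 15 10)(12 18)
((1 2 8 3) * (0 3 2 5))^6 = (8)(0 1)(3 5)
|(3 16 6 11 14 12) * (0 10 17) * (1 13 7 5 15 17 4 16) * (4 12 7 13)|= 14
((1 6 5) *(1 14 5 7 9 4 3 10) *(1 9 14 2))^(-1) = ((1 6 7 14 5 2)(3 10 9 4))^(-1) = (1 2 5 14 7 6)(3 4 9 10)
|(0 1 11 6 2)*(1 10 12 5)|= 8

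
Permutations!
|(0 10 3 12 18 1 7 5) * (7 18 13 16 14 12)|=20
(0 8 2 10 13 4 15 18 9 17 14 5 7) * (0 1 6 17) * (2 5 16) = (0 8 5 7 1 6 17 14 16 2 10 13 4 15 18 9) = [8, 6, 10, 3, 15, 7, 17, 1, 5, 0, 13, 11, 12, 4, 16, 18, 2, 14, 9]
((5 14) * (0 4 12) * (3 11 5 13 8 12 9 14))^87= (0 14 12 9 8 4 13)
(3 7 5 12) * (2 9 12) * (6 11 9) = (2 6 11 9 12 3 7 5) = [0, 1, 6, 7, 4, 2, 11, 5, 8, 12, 10, 9, 3]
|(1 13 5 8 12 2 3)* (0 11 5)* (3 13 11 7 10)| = 11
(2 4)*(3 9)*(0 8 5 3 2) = (0 8 5 3 9 2 4) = [8, 1, 4, 9, 0, 3, 6, 7, 5, 2]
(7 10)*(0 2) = (0 2)(7 10) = [2, 1, 0, 3, 4, 5, 6, 10, 8, 9, 7]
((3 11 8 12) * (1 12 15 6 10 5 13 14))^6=(1 6 12 10 3 5 11 13 8 14 15)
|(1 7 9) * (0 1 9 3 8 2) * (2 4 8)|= 10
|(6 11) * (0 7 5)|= 6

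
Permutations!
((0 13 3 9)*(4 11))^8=((0 13 3 9)(4 11))^8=(13)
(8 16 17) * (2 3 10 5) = [0, 1, 3, 10, 4, 2, 6, 7, 16, 9, 5, 11, 12, 13, 14, 15, 17, 8] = (2 3 10 5)(8 16 17)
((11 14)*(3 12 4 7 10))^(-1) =(3 10 7 4 12)(11 14)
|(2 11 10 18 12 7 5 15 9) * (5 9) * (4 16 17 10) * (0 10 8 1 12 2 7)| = 22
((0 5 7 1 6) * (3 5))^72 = ((0 3 5 7 1 6))^72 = (7)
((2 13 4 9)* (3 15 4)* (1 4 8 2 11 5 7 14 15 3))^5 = (1 7 13 5 2 11 8 9 15 4 14)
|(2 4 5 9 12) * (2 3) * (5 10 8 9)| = 7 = |(2 4 10 8 9 12 3)|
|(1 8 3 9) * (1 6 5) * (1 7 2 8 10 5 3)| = |(1 10 5 7 2 8)(3 9 6)| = 6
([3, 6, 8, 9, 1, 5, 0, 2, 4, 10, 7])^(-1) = (0 6 1 4 8 2 7 10 9 3)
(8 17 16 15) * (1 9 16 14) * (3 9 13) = (1 13 3 9 16 15 8 17 14) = [0, 13, 2, 9, 4, 5, 6, 7, 17, 16, 10, 11, 12, 3, 1, 8, 15, 14]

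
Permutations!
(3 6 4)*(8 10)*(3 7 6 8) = (3 8 10)(4 7 6) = [0, 1, 2, 8, 7, 5, 4, 6, 10, 9, 3]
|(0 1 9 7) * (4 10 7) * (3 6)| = 6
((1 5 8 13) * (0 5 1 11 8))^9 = (13)(0 5)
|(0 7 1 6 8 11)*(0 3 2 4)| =9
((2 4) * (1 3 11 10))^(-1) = (1 10 11 3)(2 4)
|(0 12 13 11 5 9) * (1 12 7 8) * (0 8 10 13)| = 10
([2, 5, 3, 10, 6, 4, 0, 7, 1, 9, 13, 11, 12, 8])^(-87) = (0 10 1 6 3 8 4 2 13 5)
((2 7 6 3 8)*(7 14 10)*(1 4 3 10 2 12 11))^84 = ((1 4 3 8 12 11)(2 14)(6 10 7))^84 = (14)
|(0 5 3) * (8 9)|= |(0 5 3)(8 9)|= 6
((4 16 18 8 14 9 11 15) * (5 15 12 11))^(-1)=(4 15 5 9 14 8 18 16)(11 12)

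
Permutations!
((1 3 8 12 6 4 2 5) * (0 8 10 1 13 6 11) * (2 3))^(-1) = (0 11 12 8)(1 10 3 4 6 13 5 2)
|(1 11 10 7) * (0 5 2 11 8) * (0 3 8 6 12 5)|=8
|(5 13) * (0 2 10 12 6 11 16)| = 14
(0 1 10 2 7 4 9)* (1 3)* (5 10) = (0 3 1 5 10 2 7 4 9) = [3, 5, 7, 1, 9, 10, 6, 4, 8, 0, 2]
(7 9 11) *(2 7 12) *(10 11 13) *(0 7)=[7, 1, 0, 3, 4, 5, 6, 9, 8, 13, 11, 12, 2, 10]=(0 7 9 13 10 11 12 2)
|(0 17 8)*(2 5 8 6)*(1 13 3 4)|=12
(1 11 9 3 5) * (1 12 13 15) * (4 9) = (1 11 4 9 3 5 12 13 15) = [0, 11, 2, 5, 9, 12, 6, 7, 8, 3, 10, 4, 13, 15, 14, 1]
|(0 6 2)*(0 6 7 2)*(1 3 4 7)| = 7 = |(0 1 3 4 7 2 6)|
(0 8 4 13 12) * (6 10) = (0 8 4 13 12)(6 10) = [8, 1, 2, 3, 13, 5, 10, 7, 4, 9, 6, 11, 0, 12]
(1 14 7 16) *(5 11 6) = (1 14 7 16)(5 11 6) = [0, 14, 2, 3, 4, 11, 5, 16, 8, 9, 10, 6, 12, 13, 7, 15, 1]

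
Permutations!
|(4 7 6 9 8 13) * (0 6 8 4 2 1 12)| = 10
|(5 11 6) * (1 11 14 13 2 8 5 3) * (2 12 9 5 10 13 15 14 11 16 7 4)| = 14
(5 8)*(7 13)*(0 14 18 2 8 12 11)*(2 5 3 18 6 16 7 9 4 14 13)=(0 13 9 4 14 6 16 7 2 8 3 18 5 12 11)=[13, 1, 8, 18, 14, 12, 16, 2, 3, 4, 10, 0, 11, 9, 6, 15, 7, 17, 5]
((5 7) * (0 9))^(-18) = ((0 9)(5 7))^(-18) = (9)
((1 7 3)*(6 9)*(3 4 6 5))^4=((1 7 4 6 9 5 3))^4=(1 9 7 5 4 3 6)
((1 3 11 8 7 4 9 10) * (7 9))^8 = (1 11 9)(3 8 10)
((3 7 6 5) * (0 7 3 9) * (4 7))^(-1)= ((0 4 7 6 5 9))^(-1)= (0 9 5 6 7 4)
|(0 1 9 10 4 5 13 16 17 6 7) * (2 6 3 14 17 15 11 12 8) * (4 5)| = 42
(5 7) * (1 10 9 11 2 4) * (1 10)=(2 4 10 9 11)(5 7)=[0, 1, 4, 3, 10, 7, 6, 5, 8, 11, 9, 2]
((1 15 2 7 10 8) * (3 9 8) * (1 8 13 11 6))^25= (1 3)(2 13)(6 10)(7 11)(9 15)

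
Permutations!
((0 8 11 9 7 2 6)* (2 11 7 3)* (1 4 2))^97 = (0 4 9 8 2 3 7 6 1 11)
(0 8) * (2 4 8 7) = [7, 1, 4, 3, 8, 5, 6, 2, 0] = (0 7 2 4 8)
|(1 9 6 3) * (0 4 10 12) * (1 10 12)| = |(0 4 12)(1 9 6 3 10)| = 15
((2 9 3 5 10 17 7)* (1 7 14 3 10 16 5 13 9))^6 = ((1 7 2)(3 13 9 10 17 14)(5 16))^6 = (17)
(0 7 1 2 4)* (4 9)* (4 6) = (0 7 1 2 9 6 4) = [7, 2, 9, 3, 0, 5, 4, 1, 8, 6]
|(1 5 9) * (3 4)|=6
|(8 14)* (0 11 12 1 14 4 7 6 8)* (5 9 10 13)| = 20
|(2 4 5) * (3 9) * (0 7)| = 6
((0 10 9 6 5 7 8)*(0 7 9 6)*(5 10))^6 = ((0 5 9)(6 10)(7 8))^6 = (10)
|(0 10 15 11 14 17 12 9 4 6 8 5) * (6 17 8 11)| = |(0 10 15 6 11 14 8 5)(4 17 12 9)| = 8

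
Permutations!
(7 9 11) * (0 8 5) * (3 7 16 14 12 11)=(0 8 5)(3 7 9)(11 16 14 12)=[8, 1, 2, 7, 4, 0, 6, 9, 5, 3, 10, 16, 11, 13, 12, 15, 14]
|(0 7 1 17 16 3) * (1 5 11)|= |(0 7 5 11 1 17 16 3)|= 8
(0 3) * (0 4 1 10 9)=(0 3 4 1 10 9)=[3, 10, 2, 4, 1, 5, 6, 7, 8, 0, 9]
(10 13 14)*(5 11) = [0, 1, 2, 3, 4, 11, 6, 7, 8, 9, 13, 5, 12, 14, 10] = (5 11)(10 13 14)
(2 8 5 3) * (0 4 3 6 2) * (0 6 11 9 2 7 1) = [4, 0, 8, 6, 3, 11, 7, 1, 5, 2, 10, 9] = (0 4 3 6 7 1)(2 8 5 11 9)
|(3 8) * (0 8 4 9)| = 5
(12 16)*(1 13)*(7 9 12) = (1 13)(7 9 12 16) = [0, 13, 2, 3, 4, 5, 6, 9, 8, 12, 10, 11, 16, 1, 14, 15, 7]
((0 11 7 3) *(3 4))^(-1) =((0 11 7 4 3))^(-1) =(0 3 4 7 11)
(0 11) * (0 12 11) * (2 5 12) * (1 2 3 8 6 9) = (1 2 5 12 11 3 8 6 9) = [0, 2, 5, 8, 4, 12, 9, 7, 6, 1, 10, 3, 11]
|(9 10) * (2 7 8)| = 6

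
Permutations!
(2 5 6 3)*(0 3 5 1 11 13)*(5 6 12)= (0 3 2 1 11 13)(5 12)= [3, 11, 1, 2, 4, 12, 6, 7, 8, 9, 10, 13, 5, 0]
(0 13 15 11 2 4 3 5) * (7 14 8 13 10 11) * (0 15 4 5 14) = (0 10 11 2 5 15 7)(3 14 8 13 4) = [10, 1, 5, 14, 3, 15, 6, 0, 13, 9, 11, 2, 12, 4, 8, 7]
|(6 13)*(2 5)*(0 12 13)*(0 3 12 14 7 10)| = |(0 14 7 10)(2 5)(3 12 13 6)| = 4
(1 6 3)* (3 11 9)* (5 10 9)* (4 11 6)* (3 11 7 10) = (1 4 7 10 9 11 5 3) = [0, 4, 2, 1, 7, 3, 6, 10, 8, 11, 9, 5]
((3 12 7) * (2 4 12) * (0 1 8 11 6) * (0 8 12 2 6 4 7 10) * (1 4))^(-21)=((0 4 2 7 3 6 8 11 1 12 10))^(-21)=(0 4 2 7 3 6 8 11 1 12 10)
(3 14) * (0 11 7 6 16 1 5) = [11, 5, 2, 14, 4, 0, 16, 6, 8, 9, 10, 7, 12, 13, 3, 15, 1] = (0 11 7 6 16 1 5)(3 14)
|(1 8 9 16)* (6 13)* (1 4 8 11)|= 4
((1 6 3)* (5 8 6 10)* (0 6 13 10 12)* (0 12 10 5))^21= ((0 6 3 1 10)(5 8 13))^21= (13)(0 6 3 1 10)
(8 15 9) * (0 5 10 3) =(0 5 10 3)(8 15 9) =[5, 1, 2, 0, 4, 10, 6, 7, 15, 8, 3, 11, 12, 13, 14, 9]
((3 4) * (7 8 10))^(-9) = ((3 4)(7 8 10))^(-9) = (10)(3 4)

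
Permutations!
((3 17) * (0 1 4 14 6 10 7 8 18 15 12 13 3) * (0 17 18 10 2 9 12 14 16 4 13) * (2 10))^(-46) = ((0 1 13 3 18 15 14 6 10 7 8 2 9 12)(4 16))^(-46) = (0 8 14 13 9 10 18)(1 2 6 3 12 7 15)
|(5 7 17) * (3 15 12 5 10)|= |(3 15 12 5 7 17 10)|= 7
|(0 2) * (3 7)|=2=|(0 2)(3 7)|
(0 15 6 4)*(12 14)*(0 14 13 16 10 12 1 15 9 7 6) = (0 9 7 6 4 14 1 15)(10 12 13 16) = [9, 15, 2, 3, 14, 5, 4, 6, 8, 7, 12, 11, 13, 16, 1, 0, 10]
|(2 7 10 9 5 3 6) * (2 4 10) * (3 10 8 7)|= |(2 3 6 4 8 7)(5 10 9)|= 6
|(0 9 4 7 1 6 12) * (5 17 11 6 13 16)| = 12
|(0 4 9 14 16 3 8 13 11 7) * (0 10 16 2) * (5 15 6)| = 105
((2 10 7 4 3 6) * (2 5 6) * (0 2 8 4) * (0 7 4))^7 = ((0 2 10 4 3 8)(5 6))^7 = (0 2 10 4 3 8)(5 6)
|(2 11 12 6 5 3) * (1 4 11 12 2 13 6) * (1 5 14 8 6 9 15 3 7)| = |(1 4 11 2 12 5 7)(3 13 9 15)(6 14 8)| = 84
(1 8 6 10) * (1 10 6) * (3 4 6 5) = (10)(1 8)(3 4 6 5) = [0, 8, 2, 4, 6, 3, 5, 7, 1, 9, 10]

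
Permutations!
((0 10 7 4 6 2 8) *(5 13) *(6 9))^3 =(0 4 2 10 9 8 7 6)(5 13)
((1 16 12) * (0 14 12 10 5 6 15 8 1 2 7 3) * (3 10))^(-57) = (0 15 2 16 5 14 8 7 3 6 12 1 10) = ((0 14 12 2 7 10 5 6 15 8 1 16 3))^(-57)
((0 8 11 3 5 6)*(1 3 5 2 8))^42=(0 3 8 5)(1 2 11 6)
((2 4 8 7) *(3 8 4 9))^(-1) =(2 7 8 3 9) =((2 9 3 8 7))^(-1)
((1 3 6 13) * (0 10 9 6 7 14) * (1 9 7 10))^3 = (0 10)(1 7)(3 14)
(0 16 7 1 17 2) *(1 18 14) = (0 16 7 18 14 1 17 2) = [16, 17, 0, 3, 4, 5, 6, 18, 8, 9, 10, 11, 12, 13, 1, 15, 7, 2, 14]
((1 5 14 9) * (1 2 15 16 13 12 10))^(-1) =(1 10 12 13 16 15 2 9 14 5)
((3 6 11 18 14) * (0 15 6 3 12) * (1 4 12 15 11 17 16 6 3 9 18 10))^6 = (3 9 18 14 15)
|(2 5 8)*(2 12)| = 4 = |(2 5 8 12)|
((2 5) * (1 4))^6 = (5)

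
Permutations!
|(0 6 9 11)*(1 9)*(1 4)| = 6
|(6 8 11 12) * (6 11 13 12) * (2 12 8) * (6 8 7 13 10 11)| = 6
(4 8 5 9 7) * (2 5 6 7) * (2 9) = (9)(2 5)(4 8 6 7) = [0, 1, 5, 3, 8, 2, 7, 4, 6, 9]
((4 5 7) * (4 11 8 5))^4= ((5 7 11 8))^4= (11)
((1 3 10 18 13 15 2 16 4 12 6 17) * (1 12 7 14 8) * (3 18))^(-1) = ((1 18 13 15 2 16 4 7 14 8)(3 10)(6 17 12))^(-1) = (1 8 14 7 4 16 2 15 13 18)(3 10)(6 12 17)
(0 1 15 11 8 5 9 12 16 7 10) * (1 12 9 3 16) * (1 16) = (0 12 16 7 10)(1 15 11 8 5 3) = [12, 15, 2, 1, 4, 3, 6, 10, 5, 9, 0, 8, 16, 13, 14, 11, 7]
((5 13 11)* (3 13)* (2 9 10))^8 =((2 9 10)(3 13 11 5))^8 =(13)(2 10 9)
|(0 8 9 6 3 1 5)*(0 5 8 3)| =|(0 3 1 8 9 6)| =6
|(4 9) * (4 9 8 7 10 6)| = 5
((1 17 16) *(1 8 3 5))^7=((1 17 16 8 3 5))^7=(1 17 16 8 3 5)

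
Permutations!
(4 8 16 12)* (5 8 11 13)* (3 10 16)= (3 10 16 12 4 11 13 5 8)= [0, 1, 2, 10, 11, 8, 6, 7, 3, 9, 16, 13, 4, 5, 14, 15, 12]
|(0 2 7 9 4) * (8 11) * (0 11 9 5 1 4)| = 9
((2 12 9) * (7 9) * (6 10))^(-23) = ((2 12 7 9)(6 10))^(-23) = (2 12 7 9)(6 10)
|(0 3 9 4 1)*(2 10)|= |(0 3 9 4 1)(2 10)|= 10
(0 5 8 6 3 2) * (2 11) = [5, 1, 0, 11, 4, 8, 3, 7, 6, 9, 10, 2] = (0 5 8 6 3 11 2)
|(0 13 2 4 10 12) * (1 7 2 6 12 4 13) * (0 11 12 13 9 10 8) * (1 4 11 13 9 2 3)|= |(0 4 8)(1 7 3)(6 9 10 11 12 13)|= 6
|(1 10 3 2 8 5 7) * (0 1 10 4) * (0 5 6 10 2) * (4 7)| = |(0 1 7 2 8 6 10 3)(4 5)| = 8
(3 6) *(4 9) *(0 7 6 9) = (0 7 6 3 9 4) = [7, 1, 2, 9, 0, 5, 3, 6, 8, 4]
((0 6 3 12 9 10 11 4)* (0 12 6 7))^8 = (4 10 12 11 9)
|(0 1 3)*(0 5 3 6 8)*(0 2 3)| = 7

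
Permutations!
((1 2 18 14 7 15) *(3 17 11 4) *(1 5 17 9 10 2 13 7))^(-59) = ((1 13 7 15 5 17 11 4 3 9 10 2 18 14))^(-59) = (1 2 3 17 7 14 10 4 5 13 18 9 11 15)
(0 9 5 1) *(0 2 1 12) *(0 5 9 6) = (0 6)(1 2)(5 12) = [6, 2, 1, 3, 4, 12, 0, 7, 8, 9, 10, 11, 5]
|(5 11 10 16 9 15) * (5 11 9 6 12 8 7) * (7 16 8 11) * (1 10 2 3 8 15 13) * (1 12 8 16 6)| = |(1 10 15 7 5 9 13 12 11 2 3 16)(6 8)| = 12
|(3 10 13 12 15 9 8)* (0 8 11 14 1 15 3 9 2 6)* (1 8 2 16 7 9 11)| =|(0 2 6)(1 15 16 7 9)(3 10 13 12)(8 11 14)| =60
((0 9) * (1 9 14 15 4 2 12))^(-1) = ((0 14 15 4 2 12 1 9))^(-1) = (0 9 1 12 2 4 15 14)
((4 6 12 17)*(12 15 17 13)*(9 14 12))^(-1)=(4 17 15 6)(9 13 12 14)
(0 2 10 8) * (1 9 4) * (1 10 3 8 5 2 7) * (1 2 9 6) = (0 7 2 3 8)(1 6)(4 10 5 9) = [7, 6, 3, 8, 10, 9, 1, 2, 0, 4, 5]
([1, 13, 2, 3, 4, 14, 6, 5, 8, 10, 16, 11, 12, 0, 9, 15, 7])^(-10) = (0 13 1)(5 9 16)(7 14 10)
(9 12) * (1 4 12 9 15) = (1 4 12 15) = [0, 4, 2, 3, 12, 5, 6, 7, 8, 9, 10, 11, 15, 13, 14, 1]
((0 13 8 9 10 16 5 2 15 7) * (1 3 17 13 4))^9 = (0 16 17 7 10 3 15 9 1 2 8 4 5 13)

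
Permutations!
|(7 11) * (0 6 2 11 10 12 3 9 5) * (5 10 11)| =|(0 6 2 5)(3 9 10 12)(7 11)| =4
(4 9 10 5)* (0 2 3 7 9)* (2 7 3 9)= [7, 1, 9, 3, 0, 4, 6, 2, 8, 10, 5]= (0 7 2 9 10 5 4)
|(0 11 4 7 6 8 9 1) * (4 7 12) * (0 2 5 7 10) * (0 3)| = 28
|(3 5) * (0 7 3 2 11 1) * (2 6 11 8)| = 14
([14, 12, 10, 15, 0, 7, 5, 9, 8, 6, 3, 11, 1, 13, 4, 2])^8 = (15)(0 4 14)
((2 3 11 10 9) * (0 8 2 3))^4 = (11)(0 8 2)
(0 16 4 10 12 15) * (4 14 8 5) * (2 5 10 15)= (0 16 14 8 10 12 2 5 4 15)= [16, 1, 5, 3, 15, 4, 6, 7, 10, 9, 12, 11, 2, 13, 8, 0, 14]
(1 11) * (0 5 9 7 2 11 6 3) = [5, 6, 11, 0, 4, 9, 3, 2, 8, 7, 10, 1] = (0 5 9 7 2 11 1 6 3)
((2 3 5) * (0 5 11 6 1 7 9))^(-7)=(0 2 11 1 9 5 3 6 7)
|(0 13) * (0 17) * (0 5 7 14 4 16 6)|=9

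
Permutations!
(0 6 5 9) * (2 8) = (0 6 5 9)(2 8) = [6, 1, 8, 3, 4, 9, 5, 7, 2, 0]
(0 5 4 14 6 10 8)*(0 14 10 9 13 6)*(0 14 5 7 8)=(14)(0 7 8 5 4 10)(6 9 13)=[7, 1, 2, 3, 10, 4, 9, 8, 5, 13, 0, 11, 12, 6, 14]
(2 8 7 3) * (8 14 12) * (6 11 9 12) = (2 14 6 11 9 12 8 7 3) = [0, 1, 14, 2, 4, 5, 11, 3, 7, 12, 10, 9, 8, 13, 6]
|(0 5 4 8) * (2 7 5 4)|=|(0 4 8)(2 7 5)|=3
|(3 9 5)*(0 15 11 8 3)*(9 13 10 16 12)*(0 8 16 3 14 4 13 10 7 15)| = 22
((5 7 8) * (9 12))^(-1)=(5 8 7)(9 12)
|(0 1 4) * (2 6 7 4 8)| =7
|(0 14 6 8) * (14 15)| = 5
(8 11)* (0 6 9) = (0 6 9)(8 11) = [6, 1, 2, 3, 4, 5, 9, 7, 11, 0, 10, 8]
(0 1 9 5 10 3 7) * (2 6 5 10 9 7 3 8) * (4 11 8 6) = [1, 7, 4, 3, 11, 9, 5, 0, 2, 10, 6, 8] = (0 1 7)(2 4 11 8)(5 9 10 6)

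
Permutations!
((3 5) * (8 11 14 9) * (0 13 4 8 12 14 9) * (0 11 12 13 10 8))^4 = ((0 10 8 12 14 11 9 13 4)(3 5))^4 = (0 14 4 12 13 8 9 10 11)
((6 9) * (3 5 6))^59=((3 5 6 9))^59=(3 9 6 5)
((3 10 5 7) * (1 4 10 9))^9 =(1 10 7 9 4 5 3)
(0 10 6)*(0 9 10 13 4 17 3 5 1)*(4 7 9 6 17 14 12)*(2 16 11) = [13, 0, 16, 5, 14, 1, 6, 9, 8, 10, 17, 2, 4, 7, 12, 15, 11, 3] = (0 13 7 9 10 17 3 5 1)(2 16 11)(4 14 12)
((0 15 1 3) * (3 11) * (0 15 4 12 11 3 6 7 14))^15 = (15)(0 4 12 11 6 7 14)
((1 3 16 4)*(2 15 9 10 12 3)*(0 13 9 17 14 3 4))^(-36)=(0 10 1 17 16 9 4 15 3 13 12 2 14)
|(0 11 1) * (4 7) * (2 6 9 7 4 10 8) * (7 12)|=|(0 11 1)(2 6 9 12 7 10 8)|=21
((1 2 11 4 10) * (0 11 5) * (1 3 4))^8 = (0 2 11 5 1)(3 10 4)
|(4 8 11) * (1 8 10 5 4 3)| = 12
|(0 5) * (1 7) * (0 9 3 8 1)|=|(0 5 9 3 8 1 7)|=7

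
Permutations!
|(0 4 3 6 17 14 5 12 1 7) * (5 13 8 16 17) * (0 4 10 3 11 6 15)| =|(0 10 3 15)(1 7 4 11 6 5 12)(8 16 17 14 13)| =140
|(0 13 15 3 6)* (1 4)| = 10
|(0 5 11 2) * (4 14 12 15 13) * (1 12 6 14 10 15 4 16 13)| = 20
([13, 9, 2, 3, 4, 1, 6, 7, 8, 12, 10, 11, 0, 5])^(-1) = (0 12 9 1 5 13)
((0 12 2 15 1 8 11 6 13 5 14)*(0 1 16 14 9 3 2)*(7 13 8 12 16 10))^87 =(0 14 12 16 1)(2 3 9 5 13 7 10 15)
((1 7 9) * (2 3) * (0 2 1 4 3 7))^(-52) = (0 4 2 3 7 1 9)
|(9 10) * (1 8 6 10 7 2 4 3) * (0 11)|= 18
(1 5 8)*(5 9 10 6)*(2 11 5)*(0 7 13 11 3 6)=(0 7 13 11 5 8 1 9 10)(2 3 6)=[7, 9, 3, 6, 4, 8, 2, 13, 1, 10, 0, 5, 12, 11]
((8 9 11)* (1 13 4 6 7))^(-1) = ((1 13 4 6 7)(8 9 11))^(-1) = (1 7 6 4 13)(8 11 9)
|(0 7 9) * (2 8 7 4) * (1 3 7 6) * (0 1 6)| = 4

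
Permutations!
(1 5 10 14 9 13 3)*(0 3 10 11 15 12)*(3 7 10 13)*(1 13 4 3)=(0 7 10 14 9 1 5 11 15 12)(3 13 4)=[7, 5, 2, 13, 3, 11, 6, 10, 8, 1, 14, 15, 0, 4, 9, 12]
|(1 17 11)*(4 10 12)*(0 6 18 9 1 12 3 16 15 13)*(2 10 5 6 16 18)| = |(0 16 15 13)(1 17 11 12 4 5 6 2 10 3 18 9)| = 12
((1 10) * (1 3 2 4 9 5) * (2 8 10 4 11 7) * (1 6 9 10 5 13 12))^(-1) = (1 12 13 9 6 5 8 3 10 4)(2 7 11)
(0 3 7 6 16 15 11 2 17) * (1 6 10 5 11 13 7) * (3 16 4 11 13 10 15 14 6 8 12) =(0 16 14 6 4 11 2 17)(1 8 12 3)(5 13 7 15 10) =[16, 8, 17, 1, 11, 13, 4, 15, 12, 9, 5, 2, 3, 7, 6, 10, 14, 0]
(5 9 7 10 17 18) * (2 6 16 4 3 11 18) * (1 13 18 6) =(1 13 18 5 9 7 10 17 2)(3 11 6 16 4) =[0, 13, 1, 11, 3, 9, 16, 10, 8, 7, 17, 6, 12, 18, 14, 15, 4, 2, 5]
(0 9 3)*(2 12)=[9, 1, 12, 0, 4, 5, 6, 7, 8, 3, 10, 11, 2]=(0 9 3)(2 12)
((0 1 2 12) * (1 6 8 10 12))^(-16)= (0 12 10 8 6)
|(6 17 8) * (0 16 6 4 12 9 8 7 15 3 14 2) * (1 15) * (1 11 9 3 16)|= 15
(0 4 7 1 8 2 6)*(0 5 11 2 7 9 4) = (1 8 7)(2 6 5 11)(4 9) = [0, 8, 6, 3, 9, 11, 5, 1, 7, 4, 10, 2]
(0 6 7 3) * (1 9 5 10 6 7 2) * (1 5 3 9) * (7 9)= (0 9 3)(2 5 10 6)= [9, 1, 5, 0, 4, 10, 2, 7, 8, 3, 6]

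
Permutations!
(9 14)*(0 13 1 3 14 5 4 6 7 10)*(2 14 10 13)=(0 2 14 9 5 4 6 7 13 1 3 10)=[2, 3, 14, 10, 6, 4, 7, 13, 8, 5, 0, 11, 12, 1, 9]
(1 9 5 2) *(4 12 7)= (1 9 5 2)(4 12 7)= [0, 9, 1, 3, 12, 2, 6, 4, 8, 5, 10, 11, 7]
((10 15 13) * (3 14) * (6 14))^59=(3 14 6)(10 13 15)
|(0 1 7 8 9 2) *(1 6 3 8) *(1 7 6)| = 7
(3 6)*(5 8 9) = (3 6)(5 8 9) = [0, 1, 2, 6, 4, 8, 3, 7, 9, 5]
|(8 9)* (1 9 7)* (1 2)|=|(1 9 8 7 2)|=5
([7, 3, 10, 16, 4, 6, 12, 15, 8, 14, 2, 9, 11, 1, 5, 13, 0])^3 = [13, 0, 10, 7, 4, 11, 9, 1, 8, 6, 2, 5, 14, 16, 12, 3, 15]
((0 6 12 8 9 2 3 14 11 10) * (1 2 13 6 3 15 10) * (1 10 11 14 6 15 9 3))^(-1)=((0 1 2 9 13 15 11 10)(3 6 12 8))^(-1)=(0 10 11 15 13 9 2 1)(3 8 12 6)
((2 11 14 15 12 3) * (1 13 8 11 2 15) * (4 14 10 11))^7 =(1 8 14 13 4)(3 15 12)(10 11)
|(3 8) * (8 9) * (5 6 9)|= 5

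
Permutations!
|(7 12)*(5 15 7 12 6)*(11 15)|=|(5 11 15 7 6)|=5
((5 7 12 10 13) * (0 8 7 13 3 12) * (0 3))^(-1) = ((0 8 7 3 12 10)(5 13))^(-1) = (0 10 12 3 7 8)(5 13)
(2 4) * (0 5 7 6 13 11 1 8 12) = (0 5 7 6 13 11 1 8 12)(2 4) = [5, 8, 4, 3, 2, 7, 13, 6, 12, 9, 10, 1, 0, 11]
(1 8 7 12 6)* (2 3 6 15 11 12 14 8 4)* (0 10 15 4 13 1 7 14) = (0 10 15 11 12 4 2 3 6 7)(1 13)(8 14) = [10, 13, 3, 6, 2, 5, 7, 0, 14, 9, 15, 12, 4, 1, 8, 11]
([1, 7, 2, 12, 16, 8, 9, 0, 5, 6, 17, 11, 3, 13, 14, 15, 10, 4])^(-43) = (0 7 1)(3 12)(4 16 10 17)(5 8)(6 9)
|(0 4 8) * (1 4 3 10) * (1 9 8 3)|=|(0 1 4 3 10 9 8)|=7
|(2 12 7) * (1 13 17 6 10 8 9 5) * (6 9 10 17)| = |(1 13 6 17 9 5)(2 12 7)(8 10)| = 6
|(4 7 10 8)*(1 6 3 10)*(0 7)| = |(0 7 1 6 3 10 8 4)| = 8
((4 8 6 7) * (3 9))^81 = ((3 9)(4 8 6 7))^81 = (3 9)(4 8 6 7)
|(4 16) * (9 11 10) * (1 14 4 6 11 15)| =9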